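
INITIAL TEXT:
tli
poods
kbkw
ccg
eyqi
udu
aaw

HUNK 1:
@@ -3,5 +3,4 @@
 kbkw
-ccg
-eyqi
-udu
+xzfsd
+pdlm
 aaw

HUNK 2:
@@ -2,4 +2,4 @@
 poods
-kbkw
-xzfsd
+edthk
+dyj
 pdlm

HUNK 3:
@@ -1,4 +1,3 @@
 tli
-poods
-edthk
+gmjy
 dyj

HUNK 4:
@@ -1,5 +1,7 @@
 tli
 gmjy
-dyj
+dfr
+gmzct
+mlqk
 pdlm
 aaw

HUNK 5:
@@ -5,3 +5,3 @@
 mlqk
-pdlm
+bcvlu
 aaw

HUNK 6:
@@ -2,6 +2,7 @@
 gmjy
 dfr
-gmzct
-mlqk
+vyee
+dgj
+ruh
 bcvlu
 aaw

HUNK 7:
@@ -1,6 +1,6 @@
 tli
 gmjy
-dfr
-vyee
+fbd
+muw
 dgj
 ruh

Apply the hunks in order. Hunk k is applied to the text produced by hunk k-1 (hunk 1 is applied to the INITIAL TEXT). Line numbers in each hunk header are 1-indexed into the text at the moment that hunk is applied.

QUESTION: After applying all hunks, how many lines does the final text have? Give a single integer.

Answer: 8

Derivation:
Hunk 1: at line 3 remove [ccg,eyqi,udu] add [xzfsd,pdlm] -> 6 lines: tli poods kbkw xzfsd pdlm aaw
Hunk 2: at line 2 remove [kbkw,xzfsd] add [edthk,dyj] -> 6 lines: tli poods edthk dyj pdlm aaw
Hunk 3: at line 1 remove [poods,edthk] add [gmjy] -> 5 lines: tli gmjy dyj pdlm aaw
Hunk 4: at line 1 remove [dyj] add [dfr,gmzct,mlqk] -> 7 lines: tli gmjy dfr gmzct mlqk pdlm aaw
Hunk 5: at line 5 remove [pdlm] add [bcvlu] -> 7 lines: tli gmjy dfr gmzct mlqk bcvlu aaw
Hunk 6: at line 2 remove [gmzct,mlqk] add [vyee,dgj,ruh] -> 8 lines: tli gmjy dfr vyee dgj ruh bcvlu aaw
Hunk 7: at line 1 remove [dfr,vyee] add [fbd,muw] -> 8 lines: tli gmjy fbd muw dgj ruh bcvlu aaw
Final line count: 8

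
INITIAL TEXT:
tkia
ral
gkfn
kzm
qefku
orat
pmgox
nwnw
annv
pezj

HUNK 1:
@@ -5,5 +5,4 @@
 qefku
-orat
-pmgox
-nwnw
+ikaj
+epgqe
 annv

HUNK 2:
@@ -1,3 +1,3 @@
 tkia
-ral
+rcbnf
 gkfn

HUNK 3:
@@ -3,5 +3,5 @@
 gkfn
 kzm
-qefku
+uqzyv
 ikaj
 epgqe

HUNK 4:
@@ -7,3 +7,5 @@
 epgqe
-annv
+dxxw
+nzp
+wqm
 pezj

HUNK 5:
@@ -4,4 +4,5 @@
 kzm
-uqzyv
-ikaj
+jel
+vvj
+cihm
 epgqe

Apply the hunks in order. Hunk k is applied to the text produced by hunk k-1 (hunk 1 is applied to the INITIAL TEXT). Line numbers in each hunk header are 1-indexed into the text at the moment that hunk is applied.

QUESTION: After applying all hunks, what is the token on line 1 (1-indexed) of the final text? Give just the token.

Hunk 1: at line 5 remove [orat,pmgox,nwnw] add [ikaj,epgqe] -> 9 lines: tkia ral gkfn kzm qefku ikaj epgqe annv pezj
Hunk 2: at line 1 remove [ral] add [rcbnf] -> 9 lines: tkia rcbnf gkfn kzm qefku ikaj epgqe annv pezj
Hunk 3: at line 3 remove [qefku] add [uqzyv] -> 9 lines: tkia rcbnf gkfn kzm uqzyv ikaj epgqe annv pezj
Hunk 4: at line 7 remove [annv] add [dxxw,nzp,wqm] -> 11 lines: tkia rcbnf gkfn kzm uqzyv ikaj epgqe dxxw nzp wqm pezj
Hunk 5: at line 4 remove [uqzyv,ikaj] add [jel,vvj,cihm] -> 12 lines: tkia rcbnf gkfn kzm jel vvj cihm epgqe dxxw nzp wqm pezj
Final line 1: tkia

Answer: tkia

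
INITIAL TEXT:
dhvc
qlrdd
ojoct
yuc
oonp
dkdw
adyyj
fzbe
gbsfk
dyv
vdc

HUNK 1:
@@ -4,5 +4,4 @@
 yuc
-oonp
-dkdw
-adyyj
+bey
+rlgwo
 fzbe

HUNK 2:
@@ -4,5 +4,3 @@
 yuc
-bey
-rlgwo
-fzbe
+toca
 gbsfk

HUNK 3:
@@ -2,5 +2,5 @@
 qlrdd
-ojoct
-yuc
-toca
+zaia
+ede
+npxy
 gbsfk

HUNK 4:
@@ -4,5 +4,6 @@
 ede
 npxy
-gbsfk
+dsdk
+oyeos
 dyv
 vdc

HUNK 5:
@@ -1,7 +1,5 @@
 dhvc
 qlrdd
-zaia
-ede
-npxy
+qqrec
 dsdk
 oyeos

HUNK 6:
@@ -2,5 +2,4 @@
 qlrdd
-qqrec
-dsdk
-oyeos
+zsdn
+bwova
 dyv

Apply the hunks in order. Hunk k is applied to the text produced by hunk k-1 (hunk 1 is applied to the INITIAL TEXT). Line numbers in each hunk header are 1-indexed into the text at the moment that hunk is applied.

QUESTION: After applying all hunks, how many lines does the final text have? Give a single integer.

Hunk 1: at line 4 remove [oonp,dkdw,adyyj] add [bey,rlgwo] -> 10 lines: dhvc qlrdd ojoct yuc bey rlgwo fzbe gbsfk dyv vdc
Hunk 2: at line 4 remove [bey,rlgwo,fzbe] add [toca] -> 8 lines: dhvc qlrdd ojoct yuc toca gbsfk dyv vdc
Hunk 3: at line 2 remove [ojoct,yuc,toca] add [zaia,ede,npxy] -> 8 lines: dhvc qlrdd zaia ede npxy gbsfk dyv vdc
Hunk 4: at line 4 remove [gbsfk] add [dsdk,oyeos] -> 9 lines: dhvc qlrdd zaia ede npxy dsdk oyeos dyv vdc
Hunk 5: at line 1 remove [zaia,ede,npxy] add [qqrec] -> 7 lines: dhvc qlrdd qqrec dsdk oyeos dyv vdc
Hunk 6: at line 2 remove [qqrec,dsdk,oyeos] add [zsdn,bwova] -> 6 lines: dhvc qlrdd zsdn bwova dyv vdc
Final line count: 6

Answer: 6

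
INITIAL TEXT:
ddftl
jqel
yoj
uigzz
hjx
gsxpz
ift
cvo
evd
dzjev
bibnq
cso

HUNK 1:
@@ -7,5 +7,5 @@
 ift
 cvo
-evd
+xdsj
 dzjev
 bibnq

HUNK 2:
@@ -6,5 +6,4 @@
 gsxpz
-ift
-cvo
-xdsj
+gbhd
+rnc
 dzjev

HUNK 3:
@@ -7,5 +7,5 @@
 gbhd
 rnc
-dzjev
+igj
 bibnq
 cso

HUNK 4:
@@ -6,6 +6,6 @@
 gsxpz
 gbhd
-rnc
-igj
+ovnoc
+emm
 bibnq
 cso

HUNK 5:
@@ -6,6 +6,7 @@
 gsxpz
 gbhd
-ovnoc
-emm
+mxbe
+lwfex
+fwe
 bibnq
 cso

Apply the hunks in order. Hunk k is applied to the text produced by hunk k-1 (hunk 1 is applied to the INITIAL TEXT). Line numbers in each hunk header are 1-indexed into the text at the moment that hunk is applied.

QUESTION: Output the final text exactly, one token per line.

Hunk 1: at line 7 remove [evd] add [xdsj] -> 12 lines: ddftl jqel yoj uigzz hjx gsxpz ift cvo xdsj dzjev bibnq cso
Hunk 2: at line 6 remove [ift,cvo,xdsj] add [gbhd,rnc] -> 11 lines: ddftl jqel yoj uigzz hjx gsxpz gbhd rnc dzjev bibnq cso
Hunk 3: at line 7 remove [dzjev] add [igj] -> 11 lines: ddftl jqel yoj uigzz hjx gsxpz gbhd rnc igj bibnq cso
Hunk 4: at line 6 remove [rnc,igj] add [ovnoc,emm] -> 11 lines: ddftl jqel yoj uigzz hjx gsxpz gbhd ovnoc emm bibnq cso
Hunk 5: at line 6 remove [ovnoc,emm] add [mxbe,lwfex,fwe] -> 12 lines: ddftl jqel yoj uigzz hjx gsxpz gbhd mxbe lwfex fwe bibnq cso

Answer: ddftl
jqel
yoj
uigzz
hjx
gsxpz
gbhd
mxbe
lwfex
fwe
bibnq
cso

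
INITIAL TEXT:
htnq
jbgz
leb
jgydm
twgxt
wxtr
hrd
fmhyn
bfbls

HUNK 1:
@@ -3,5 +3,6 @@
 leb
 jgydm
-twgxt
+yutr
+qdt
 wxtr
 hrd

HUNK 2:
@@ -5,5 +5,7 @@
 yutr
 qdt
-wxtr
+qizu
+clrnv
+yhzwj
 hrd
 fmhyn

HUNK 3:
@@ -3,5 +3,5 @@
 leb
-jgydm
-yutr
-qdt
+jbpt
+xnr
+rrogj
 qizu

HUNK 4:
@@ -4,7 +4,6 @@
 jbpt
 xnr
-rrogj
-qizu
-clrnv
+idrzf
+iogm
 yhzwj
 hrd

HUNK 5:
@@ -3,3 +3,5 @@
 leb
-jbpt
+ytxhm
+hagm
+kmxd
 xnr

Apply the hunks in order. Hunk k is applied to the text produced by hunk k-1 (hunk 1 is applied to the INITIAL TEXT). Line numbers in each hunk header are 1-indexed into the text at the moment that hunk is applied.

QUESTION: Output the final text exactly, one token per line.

Answer: htnq
jbgz
leb
ytxhm
hagm
kmxd
xnr
idrzf
iogm
yhzwj
hrd
fmhyn
bfbls

Derivation:
Hunk 1: at line 3 remove [twgxt] add [yutr,qdt] -> 10 lines: htnq jbgz leb jgydm yutr qdt wxtr hrd fmhyn bfbls
Hunk 2: at line 5 remove [wxtr] add [qizu,clrnv,yhzwj] -> 12 lines: htnq jbgz leb jgydm yutr qdt qizu clrnv yhzwj hrd fmhyn bfbls
Hunk 3: at line 3 remove [jgydm,yutr,qdt] add [jbpt,xnr,rrogj] -> 12 lines: htnq jbgz leb jbpt xnr rrogj qizu clrnv yhzwj hrd fmhyn bfbls
Hunk 4: at line 4 remove [rrogj,qizu,clrnv] add [idrzf,iogm] -> 11 lines: htnq jbgz leb jbpt xnr idrzf iogm yhzwj hrd fmhyn bfbls
Hunk 5: at line 3 remove [jbpt] add [ytxhm,hagm,kmxd] -> 13 lines: htnq jbgz leb ytxhm hagm kmxd xnr idrzf iogm yhzwj hrd fmhyn bfbls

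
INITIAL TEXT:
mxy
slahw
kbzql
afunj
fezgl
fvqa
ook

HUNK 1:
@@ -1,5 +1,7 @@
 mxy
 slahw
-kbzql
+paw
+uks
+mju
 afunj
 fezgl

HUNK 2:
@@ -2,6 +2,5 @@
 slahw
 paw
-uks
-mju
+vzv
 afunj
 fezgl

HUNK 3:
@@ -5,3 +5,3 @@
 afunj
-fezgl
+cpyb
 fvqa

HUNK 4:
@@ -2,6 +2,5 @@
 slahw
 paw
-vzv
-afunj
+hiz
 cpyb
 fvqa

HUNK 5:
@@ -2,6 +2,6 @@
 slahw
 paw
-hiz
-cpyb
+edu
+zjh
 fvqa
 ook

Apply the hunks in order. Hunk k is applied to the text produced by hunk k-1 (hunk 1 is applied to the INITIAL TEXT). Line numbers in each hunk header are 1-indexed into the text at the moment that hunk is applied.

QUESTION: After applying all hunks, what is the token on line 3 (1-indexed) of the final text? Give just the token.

Hunk 1: at line 1 remove [kbzql] add [paw,uks,mju] -> 9 lines: mxy slahw paw uks mju afunj fezgl fvqa ook
Hunk 2: at line 2 remove [uks,mju] add [vzv] -> 8 lines: mxy slahw paw vzv afunj fezgl fvqa ook
Hunk 3: at line 5 remove [fezgl] add [cpyb] -> 8 lines: mxy slahw paw vzv afunj cpyb fvqa ook
Hunk 4: at line 2 remove [vzv,afunj] add [hiz] -> 7 lines: mxy slahw paw hiz cpyb fvqa ook
Hunk 5: at line 2 remove [hiz,cpyb] add [edu,zjh] -> 7 lines: mxy slahw paw edu zjh fvqa ook
Final line 3: paw

Answer: paw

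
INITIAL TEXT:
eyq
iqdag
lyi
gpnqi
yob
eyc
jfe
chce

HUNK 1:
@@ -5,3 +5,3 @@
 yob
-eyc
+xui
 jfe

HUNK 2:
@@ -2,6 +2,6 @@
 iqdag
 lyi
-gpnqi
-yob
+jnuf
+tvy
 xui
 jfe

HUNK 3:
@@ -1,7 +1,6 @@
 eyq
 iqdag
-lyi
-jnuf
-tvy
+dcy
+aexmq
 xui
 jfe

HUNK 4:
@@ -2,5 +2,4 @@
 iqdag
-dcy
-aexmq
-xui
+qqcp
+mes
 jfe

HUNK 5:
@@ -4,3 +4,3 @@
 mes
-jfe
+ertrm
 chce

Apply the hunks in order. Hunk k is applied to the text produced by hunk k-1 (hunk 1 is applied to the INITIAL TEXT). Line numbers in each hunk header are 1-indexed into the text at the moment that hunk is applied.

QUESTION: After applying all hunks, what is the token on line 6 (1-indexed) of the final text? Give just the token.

Answer: chce

Derivation:
Hunk 1: at line 5 remove [eyc] add [xui] -> 8 lines: eyq iqdag lyi gpnqi yob xui jfe chce
Hunk 2: at line 2 remove [gpnqi,yob] add [jnuf,tvy] -> 8 lines: eyq iqdag lyi jnuf tvy xui jfe chce
Hunk 3: at line 1 remove [lyi,jnuf,tvy] add [dcy,aexmq] -> 7 lines: eyq iqdag dcy aexmq xui jfe chce
Hunk 4: at line 2 remove [dcy,aexmq,xui] add [qqcp,mes] -> 6 lines: eyq iqdag qqcp mes jfe chce
Hunk 5: at line 4 remove [jfe] add [ertrm] -> 6 lines: eyq iqdag qqcp mes ertrm chce
Final line 6: chce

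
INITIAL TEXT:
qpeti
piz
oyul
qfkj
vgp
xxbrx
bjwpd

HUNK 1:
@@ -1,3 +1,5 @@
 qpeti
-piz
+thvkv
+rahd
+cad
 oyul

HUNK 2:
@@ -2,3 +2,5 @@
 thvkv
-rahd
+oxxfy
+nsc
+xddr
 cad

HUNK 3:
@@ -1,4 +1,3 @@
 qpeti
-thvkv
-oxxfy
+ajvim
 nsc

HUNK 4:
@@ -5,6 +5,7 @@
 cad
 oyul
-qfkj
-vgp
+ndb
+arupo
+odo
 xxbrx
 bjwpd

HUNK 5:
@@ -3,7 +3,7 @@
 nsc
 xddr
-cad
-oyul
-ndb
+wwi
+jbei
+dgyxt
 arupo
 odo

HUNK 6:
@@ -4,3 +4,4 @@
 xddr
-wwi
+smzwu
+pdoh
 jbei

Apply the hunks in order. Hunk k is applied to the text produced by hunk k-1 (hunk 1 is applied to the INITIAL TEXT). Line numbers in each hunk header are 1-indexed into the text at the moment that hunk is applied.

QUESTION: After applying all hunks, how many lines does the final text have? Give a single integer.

Answer: 12

Derivation:
Hunk 1: at line 1 remove [piz] add [thvkv,rahd,cad] -> 9 lines: qpeti thvkv rahd cad oyul qfkj vgp xxbrx bjwpd
Hunk 2: at line 2 remove [rahd] add [oxxfy,nsc,xddr] -> 11 lines: qpeti thvkv oxxfy nsc xddr cad oyul qfkj vgp xxbrx bjwpd
Hunk 3: at line 1 remove [thvkv,oxxfy] add [ajvim] -> 10 lines: qpeti ajvim nsc xddr cad oyul qfkj vgp xxbrx bjwpd
Hunk 4: at line 5 remove [qfkj,vgp] add [ndb,arupo,odo] -> 11 lines: qpeti ajvim nsc xddr cad oyul ndb arupo odo xxbrx bjwpd
Hunk 5: at line 3 remove [cad,oyul,ndb] add [wwi,jbei,dgyxt] -> 11 lines: qpeti ajvim nsc xddr wwi jbei dgyxt arupo odo xxbrx bjwpd
Hunk 6: at line 4 remove [wwi] add [smzwu,pdoh] -> 12 lines: qpeti ajvim nsc xddr smzwu pdoh jbei dgyxt arupo odo xxbrx bjwpd
Final line count: 12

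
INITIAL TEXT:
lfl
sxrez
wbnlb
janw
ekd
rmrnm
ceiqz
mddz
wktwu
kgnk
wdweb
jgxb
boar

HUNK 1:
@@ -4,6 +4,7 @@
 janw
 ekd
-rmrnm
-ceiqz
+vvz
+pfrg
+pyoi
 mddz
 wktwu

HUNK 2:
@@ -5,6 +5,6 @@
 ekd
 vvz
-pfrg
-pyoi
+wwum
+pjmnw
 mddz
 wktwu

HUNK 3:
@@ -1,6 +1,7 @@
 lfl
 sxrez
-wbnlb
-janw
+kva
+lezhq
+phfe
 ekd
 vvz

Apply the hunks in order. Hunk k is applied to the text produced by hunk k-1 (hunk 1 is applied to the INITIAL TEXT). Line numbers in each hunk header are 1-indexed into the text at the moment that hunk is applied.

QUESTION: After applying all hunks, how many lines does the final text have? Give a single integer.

Hunk 1: at line 4 remove [rmrnm,ceiqz] add [vvz,pfrg,pyoi] -> 14 lines: lfl sxrez wbnlb janw ekd vvz pfrg pyoi mddz wktwu kgnk wdweb jgxb boar
Hunk 2: at line 5 remove [pfrg,pyoi] add [wwum,pjmnw] -> 14 lines: lfl sxrez wbnlb janw ekd vvz wwum pjmnw mddz wktwu kgnk wdweb jgxb boar
Hunk 3: at line 1 remove [wbnlb,janw] add [kva,lezhq,phfe] -> 15 lines: lfl sxrez kva lezhq phfe ekd vvz wwum pjmnw mddz wktwu kgnk wdweb jgxb boar
Final line count: 15

Answer: 15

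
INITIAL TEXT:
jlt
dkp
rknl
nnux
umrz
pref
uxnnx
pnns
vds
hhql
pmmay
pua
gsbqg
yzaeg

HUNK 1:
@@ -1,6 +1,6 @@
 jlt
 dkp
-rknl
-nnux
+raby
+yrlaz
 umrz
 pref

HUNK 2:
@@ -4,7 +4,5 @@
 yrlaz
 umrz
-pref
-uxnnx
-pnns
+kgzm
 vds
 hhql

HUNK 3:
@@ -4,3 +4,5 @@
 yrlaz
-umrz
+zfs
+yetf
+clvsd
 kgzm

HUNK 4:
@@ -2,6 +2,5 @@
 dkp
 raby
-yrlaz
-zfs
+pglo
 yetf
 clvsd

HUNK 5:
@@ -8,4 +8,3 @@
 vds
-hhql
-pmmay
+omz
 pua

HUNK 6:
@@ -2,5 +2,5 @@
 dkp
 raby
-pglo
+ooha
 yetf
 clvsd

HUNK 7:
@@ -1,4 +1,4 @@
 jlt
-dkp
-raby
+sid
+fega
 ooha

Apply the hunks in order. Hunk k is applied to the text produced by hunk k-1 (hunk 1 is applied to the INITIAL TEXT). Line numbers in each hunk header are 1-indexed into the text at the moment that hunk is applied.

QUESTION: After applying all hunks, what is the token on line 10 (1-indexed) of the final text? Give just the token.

Answer: pua

Derivation:
Hunk 1: at line 1 remove [rknl,nnux] add [raby,yrlaz] -> 14 lines: jlt dkp raby yrlaz umrz pref uxnnx pnns vds hhql pmmay pua gsbqg yzaeg
Hunk 2: at line 4 remove [pref,uxnnx,pnns] add [kgzm] -> 12 lines: jlt dkp raby yrlaz umrz kgzm vds hhql pmmay pua gsbqg yzaeg
Hunk 3: at line 4 remove [umrz] add [zfs,yetf,clvsd] -> 14 lines: jlt dkp raby yrlaz zfs yetf clvsd kgzm vds hhql pmmay pua gsbqg yzaeg
Hunk 4: at line 2 remove [yrlaz,zfs] add [pglo] -> 13 lines: jlt dkp raby pglo yetf clvsd kgzm vds hhql pmmay pua gsbqg yzaeg
Hunk 5: at line 8 remove [hhql,pmmay] add [omz] -> 12 lines: jlt dkp raby pglo yetf clvsd kgzm vds omz pua gsbqg yzaeg
Hunk 6: at line 2 remove [pglo] add [ooha] -> 12 lines: jlt dkp raby ooha yetf clvsd kgzm vds omz pua gsbqg yzaeg
Hunk 7: at line 1 remove [dkp,raby] add [sid,fega] -> 12 lines: jlt sid fega ooha yetf clvsd kgzm vds omz pua gsbqg yzaeg
Final line 10: pua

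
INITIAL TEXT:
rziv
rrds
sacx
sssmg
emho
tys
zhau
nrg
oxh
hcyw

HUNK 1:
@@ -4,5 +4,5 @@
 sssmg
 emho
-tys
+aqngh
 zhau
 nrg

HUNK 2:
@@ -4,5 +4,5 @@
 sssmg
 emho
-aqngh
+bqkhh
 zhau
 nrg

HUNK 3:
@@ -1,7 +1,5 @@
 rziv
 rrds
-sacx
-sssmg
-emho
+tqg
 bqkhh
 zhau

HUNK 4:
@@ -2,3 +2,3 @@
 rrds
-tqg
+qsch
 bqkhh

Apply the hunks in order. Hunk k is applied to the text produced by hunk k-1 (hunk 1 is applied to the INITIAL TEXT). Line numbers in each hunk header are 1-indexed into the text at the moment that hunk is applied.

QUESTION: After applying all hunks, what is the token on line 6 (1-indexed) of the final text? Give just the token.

Hunk 1: at line 4 remove [tys] add [aqngh] -> 10 lines: rziv rrds sacx sssmg emho aqngh zhau nrg oxh hcyw
Hunk 2: at line 4 remove [aqngh] add [bqkhh] -> 10 lines: rziv rrds sacx sssmg emho bqkhh zhau nrg oxh hcyw
Hunk 3: at line 1 remove [sacx,sssmg,emho] add [tqg] -> 8 lines: rziv rrds tqg bqkhh zhau nrg oxh hcyw
Hunk 4: at line 2 remove [tqg] add [qsch] -> 8 lines: rziv rrds qsch bqkhh zhau nrg oxh hcyw
Final line 6: nrg

Answer: nrg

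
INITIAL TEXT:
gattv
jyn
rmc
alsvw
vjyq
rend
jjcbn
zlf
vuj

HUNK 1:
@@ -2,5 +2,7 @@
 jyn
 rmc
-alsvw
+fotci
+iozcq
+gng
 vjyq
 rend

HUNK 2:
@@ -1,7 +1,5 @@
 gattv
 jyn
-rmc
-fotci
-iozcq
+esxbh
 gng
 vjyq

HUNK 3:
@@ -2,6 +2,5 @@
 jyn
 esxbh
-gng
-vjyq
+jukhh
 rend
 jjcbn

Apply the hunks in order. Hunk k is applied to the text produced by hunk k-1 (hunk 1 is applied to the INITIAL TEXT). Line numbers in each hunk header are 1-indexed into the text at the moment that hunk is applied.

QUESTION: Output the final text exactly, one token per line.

Hunk 1: at line 2 remove [alsvw] add [fotci,iozcq,gng] -> 11 lines: gattv jyn rmc fotci iozcq gng vjyq rend jjcbn zlf vuj
Hunk 2: at line 1 remove [rmc,fotci,iozcq] add [esxbh] -> 9 lines: gattv jyn esxbh gng vjyq rend jjcbn zlf vuj
Hunk 3: at line 2 remove [gng,vjyq] add [jukhh] -> 8 lines: gattv jyn esxbh jukhh rend jjcbn zlf vuj

Answer: gattv
jyn
esxbh
jukhh
rend
jjcbn
zlf
vuj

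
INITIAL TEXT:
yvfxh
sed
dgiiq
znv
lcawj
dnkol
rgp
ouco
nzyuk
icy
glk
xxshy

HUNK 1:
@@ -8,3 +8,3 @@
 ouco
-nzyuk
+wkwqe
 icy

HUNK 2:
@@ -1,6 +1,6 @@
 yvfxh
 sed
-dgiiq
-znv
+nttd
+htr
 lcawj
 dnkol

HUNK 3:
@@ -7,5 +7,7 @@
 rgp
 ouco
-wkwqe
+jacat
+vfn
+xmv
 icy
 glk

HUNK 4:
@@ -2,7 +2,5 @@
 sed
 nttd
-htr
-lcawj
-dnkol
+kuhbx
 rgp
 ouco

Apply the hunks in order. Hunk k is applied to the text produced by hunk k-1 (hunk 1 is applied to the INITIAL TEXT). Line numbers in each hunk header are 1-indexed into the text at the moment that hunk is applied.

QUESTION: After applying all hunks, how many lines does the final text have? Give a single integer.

Hunk 1: at line 8 remove [nzyuk] add [wkwqe] -> 12 lines: yvfxh sed dgiiq znv lcawj dnkol rgp ouco wkwqe icy glk xxshy
Hunk 2: at line 1 remove [dgiiq,znv] add [nttd,htr] -> 12 lines: yvfxh sed nttd htr lcawj dnkol rgp ouco wkwqe icy glk xxshy
Hunk 3: at line 7 remove [wkwqe] add [jacat,vfn,xmv] -> 14 lines: yvfxh sed nttd htr lcawj dnkol rgp ouco jacat vfn xmv icy glk xxshy
Hunk 4: at line 2 remove [htr,lcawj,dnkol] add [kuhbx] -> 12 lines: yvfxh sed nttd kuhbx rgp ouco jacat vfn xmv icy glk xxshy
Final line count: 12

Answer: 12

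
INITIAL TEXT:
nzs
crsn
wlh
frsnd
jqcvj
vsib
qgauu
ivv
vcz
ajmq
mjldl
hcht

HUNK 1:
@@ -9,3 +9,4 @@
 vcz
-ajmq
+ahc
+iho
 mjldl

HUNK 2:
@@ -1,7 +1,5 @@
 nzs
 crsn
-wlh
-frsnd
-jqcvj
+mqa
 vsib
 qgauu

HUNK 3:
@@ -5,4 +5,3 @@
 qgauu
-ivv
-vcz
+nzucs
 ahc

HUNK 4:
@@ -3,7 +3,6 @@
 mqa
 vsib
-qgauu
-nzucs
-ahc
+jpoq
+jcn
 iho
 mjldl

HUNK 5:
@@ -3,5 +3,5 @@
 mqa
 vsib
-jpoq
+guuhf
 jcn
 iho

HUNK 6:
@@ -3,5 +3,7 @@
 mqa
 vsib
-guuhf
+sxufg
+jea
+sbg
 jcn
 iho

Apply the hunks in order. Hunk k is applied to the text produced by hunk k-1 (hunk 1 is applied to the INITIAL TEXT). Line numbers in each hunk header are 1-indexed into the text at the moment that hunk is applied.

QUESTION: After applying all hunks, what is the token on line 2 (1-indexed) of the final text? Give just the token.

Hunk 1: at line 9 remove [ajmq] add [ahc,iho] -> 13 lines: nzs crsn wlh frsnd jqcvj vsib qgauu ivv vcz ahc iho mjldl hcht
Hunk 2: at line 1 remove [wlh,frsnd,jqcvj] add [mqa] -> 11 lines: nzs crsn mqa vsib qgauu ivv vcz ahc iho mjldl hcht
Hunk 3: at line 5 remove [ivv,vcz] add [nzucs] -> 10 lines: nzs crsn mqa vsib qgauu nzucs ahc iho mjldl hcht
Hunk 4: at line 3 remove [qgauu,nzucs,ahc] add [jpoq,jcn] -> 9 lines: nzs crsn mqa vsib jpoq jcn iho mjldl hcht
Hunk 5: at line 3 remove [jpoq] add [guuhf] -> 9 lines: nzs crsn mqa vsib guuhf jcn iho mjldl hcht
Hunk 6: at line 3 remove [guuhf] add [sxufg,jea,sbg] -> 11 lines: nzs crsn mqa vsib sxufg jea sbg jcn iho mjldl hcht
Final line 2: crsn

Answer: crsn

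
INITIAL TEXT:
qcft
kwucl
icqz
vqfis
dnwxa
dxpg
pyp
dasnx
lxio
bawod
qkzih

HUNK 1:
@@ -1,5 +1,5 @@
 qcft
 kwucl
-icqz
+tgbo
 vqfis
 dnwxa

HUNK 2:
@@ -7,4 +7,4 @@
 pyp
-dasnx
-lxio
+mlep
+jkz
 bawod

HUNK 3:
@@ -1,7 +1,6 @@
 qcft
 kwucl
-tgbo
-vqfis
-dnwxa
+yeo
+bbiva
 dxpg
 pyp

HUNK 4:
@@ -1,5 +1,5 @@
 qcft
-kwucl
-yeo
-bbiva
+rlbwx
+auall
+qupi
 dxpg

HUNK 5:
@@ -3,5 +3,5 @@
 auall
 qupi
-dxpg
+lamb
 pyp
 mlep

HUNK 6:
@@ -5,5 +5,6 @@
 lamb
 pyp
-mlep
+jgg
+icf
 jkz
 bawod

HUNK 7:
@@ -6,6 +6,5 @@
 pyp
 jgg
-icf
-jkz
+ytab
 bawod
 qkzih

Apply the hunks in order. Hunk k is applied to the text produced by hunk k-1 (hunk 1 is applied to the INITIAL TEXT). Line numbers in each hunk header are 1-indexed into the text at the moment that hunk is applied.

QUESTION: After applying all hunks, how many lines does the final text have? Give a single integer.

Hunk 1: at line 1 remove [icqz] add [tgbo] -> 11 lines: qcft kwucl tgbo vqfis dnwxa dxpg pyp dasnx lxio bawod qkzih
Hunk 2: at line 7 remove [dasnx,lxio] add [mlep,jkz] -> 11 lines: qcft kwucl tgbo vqfis dnwxa dxpg pyp mlep jkz bawod qkzih
Hunk 3: at line 1 remove [tgbo,vqfis,dnwxa] add [yeo,bbiva] -> 10 lines: qcft kwucl yeo bbiva dxpg pyp mlep jkz bawod qkzih
Hunk 4: at line 1 remove [kwucl,yeo,bbiva] add [rlbwx,auall,qupi] -> 10 lines: qcft rlbwx auall qupi dxpg pyp mlep jkz bawod qkzih
Hunk 5: at line 3 remove [dxpg] add [lamb] -> 10 lines: qcft rlbwx auall qupi lamb pyp mlep jkz bawod qkzih
Hunk 6: at line 5 remove [mlep] add [jgg,icf] -> 11 lines: qcft rlbwx auall qupi lamb pyp jgg icf jkz bawod qkzih
Hunk 7: at line 6 remove [icf,jkz] add [ytab] -> 10 lines: qcft rlbwx auall qupi lamb pyp jgg ytab bawod qkzih
Final line count: 10

Answer: 10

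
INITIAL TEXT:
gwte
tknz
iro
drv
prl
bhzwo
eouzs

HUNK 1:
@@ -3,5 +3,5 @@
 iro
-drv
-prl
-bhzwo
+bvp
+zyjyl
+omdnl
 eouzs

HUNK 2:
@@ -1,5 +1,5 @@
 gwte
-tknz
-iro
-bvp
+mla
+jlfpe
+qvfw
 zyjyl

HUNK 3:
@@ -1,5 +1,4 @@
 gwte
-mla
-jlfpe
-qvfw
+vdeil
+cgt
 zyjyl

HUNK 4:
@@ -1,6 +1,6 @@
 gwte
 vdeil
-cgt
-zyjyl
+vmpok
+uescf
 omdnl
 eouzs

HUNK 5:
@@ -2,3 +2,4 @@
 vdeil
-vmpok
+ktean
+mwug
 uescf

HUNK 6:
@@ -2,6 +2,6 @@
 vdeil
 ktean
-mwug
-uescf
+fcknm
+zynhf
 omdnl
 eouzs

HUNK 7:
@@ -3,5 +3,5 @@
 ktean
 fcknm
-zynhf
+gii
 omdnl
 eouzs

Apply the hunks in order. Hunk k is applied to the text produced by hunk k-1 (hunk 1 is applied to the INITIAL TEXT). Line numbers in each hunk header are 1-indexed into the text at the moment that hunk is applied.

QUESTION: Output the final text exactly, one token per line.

Hunk 1: at line 3 remove [drv,prl,bhzwo] add [bvp,zyjyl,omdnl] -> 7 lines: gwte tknz iro bvp zyjyl omdnl eouzs
Hunk 2: at line 1 remove [tknz,iro,bvp] add [mla,jlfpe,qvfw] -> 7 lines: gwte mla jlfpe qvfw zyjyl omdnl eouzs
Hunk 3: at line 1 remove [mla,jlfpe,qvfw] add [vdeil,cgt] -> 6 lines: gwte vdeil cgt zyjyl omdnl eouzs
Hunk 4: at line 1 remove [cgt,zyjyl] add [vmpok,uescf] -> 6 lines: gwte vdeil vmpok uescf omdnl eouzs
Hunk 5: at line 2 remove [vmpok] add [ktean,mwug] -> 7 lines: gwte vdeil ktean mwug uescf omdnl eouzs
Hunk 6: at line 2 remove [mwug,uescf] add [fcknm,zynhf] -> 7 lines: gwte vdeil ktean fcknm zynhf omdnl eouzs
Hunk 7: at line 3 remove [zynhf] add [gii] -> 7 lines: gwte vdeil ktean fcknm gii omdnl eouzs

Answer: gwte
vdeil
ktean
fcknm
gii
omdnl
eouzs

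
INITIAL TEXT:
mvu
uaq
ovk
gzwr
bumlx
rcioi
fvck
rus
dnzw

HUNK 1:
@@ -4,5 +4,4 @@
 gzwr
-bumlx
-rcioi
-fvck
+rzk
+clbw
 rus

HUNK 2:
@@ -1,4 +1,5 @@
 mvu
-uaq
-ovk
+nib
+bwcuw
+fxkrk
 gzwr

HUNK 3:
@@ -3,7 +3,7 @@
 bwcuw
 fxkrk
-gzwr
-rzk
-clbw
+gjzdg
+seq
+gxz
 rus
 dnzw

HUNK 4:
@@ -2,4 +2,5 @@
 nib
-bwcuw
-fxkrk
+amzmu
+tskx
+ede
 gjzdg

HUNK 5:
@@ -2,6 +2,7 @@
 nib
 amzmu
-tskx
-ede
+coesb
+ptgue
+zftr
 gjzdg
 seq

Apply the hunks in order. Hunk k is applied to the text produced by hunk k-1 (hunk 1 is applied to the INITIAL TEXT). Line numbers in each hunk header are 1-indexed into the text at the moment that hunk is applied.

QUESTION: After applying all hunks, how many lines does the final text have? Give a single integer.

Hunk 1: at line 4 remove [bumlx,rcioi,fvck] add [rzk,clbw] -> 8 lines: mvu uaq ovk gzwr rzk clbw rus dnzw
Hunk 2: at line 1 remove [uaq,ovk] add [nib,bwcuw,fxkrk] -> 9 lines: mvu nib bwcuw fxkrk gzwr rzk clbw rus dnzw
Hunk 3: at line 3 remove [gzwr,rzk,clbw] add [gjzdg,seq,gxz] -> 9 lines: mvu nib bwcuw fxkrk gjzdg seq gxz rus dnzw
Hunk 4: at line 2 remove [bwcuw,fxkrk] add [amzmu,tskx,ede] -> 10 lines: mvu nib amzmu tskx ede gjzdg seq gxz rus dnzw
Hunk 5: at line 2 remove [tskx,ede] add [coesb,ptgue,zftr] -> 11 lines: mvu nib amzmu coesb ptgue zftr gjzdg seq gxz rus dnzw
Final line count: 11

Answer: 11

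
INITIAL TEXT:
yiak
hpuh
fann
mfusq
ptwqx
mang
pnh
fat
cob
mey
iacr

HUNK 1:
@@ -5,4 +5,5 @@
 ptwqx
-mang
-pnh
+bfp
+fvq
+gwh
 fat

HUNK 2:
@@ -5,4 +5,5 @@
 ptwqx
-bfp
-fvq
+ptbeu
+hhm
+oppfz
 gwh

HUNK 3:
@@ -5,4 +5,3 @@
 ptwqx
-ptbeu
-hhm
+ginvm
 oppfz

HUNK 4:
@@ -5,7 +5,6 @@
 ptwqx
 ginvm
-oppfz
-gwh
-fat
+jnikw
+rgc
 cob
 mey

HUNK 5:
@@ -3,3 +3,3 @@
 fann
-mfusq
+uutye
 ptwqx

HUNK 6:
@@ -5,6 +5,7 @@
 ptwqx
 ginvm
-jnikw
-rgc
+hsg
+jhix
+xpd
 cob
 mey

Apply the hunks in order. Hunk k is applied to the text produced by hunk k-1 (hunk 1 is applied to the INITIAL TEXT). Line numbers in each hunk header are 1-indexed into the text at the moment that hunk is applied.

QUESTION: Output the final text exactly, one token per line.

Answer: yiak
hpuh
fann
uutye
ptwqx
ginvm
hsg
jhix
xpd
cob
mey
iacr

Derivation:
Hunk 1: at line 5 remove [mang,pnh] add [bfp,fvq,gwh] -> 12 lines: yiak hpuh fann mfusq ptwqx bfp fvq gwh fat cob mey iacr
Hunk 2: at line 5 remove [bfp,fvq] add [ptbeu,hhm,oppfz] -> 13 lines: yiak hpuh fann mfusq ptwqx ptbeu hhm oppfz gwh fat cob mey iacr
Hunk 3: at line 5 remove [ptbeu,hhm] add [ginvm] -> 12 lines: yiak hpuh fann mfusq ptwqx ginvm oppfz gwh fat cob mey iacr
Hunk 4: at line 5 remove [oppfz,gwh,fat] add [jnikw,rgc] -> 11 lines: yiak hpuh fann mfusq ptwqx ginvm jnikw rgc cob mey iacr
Hunk 5: at line 3 remove [mfusq] add [uutye] -> 11 lines: yiak hpuh fann uutye ptwqx ginvm jnikw rgc cob mey iacr
Hunk 6: at line 5 remove [jnikw,rgc] add [hsg,jhix,xpd] -> 12 lines: yiak hpuh fann uutye ptwqx ginvm hsg jhix xpd cob mey iacr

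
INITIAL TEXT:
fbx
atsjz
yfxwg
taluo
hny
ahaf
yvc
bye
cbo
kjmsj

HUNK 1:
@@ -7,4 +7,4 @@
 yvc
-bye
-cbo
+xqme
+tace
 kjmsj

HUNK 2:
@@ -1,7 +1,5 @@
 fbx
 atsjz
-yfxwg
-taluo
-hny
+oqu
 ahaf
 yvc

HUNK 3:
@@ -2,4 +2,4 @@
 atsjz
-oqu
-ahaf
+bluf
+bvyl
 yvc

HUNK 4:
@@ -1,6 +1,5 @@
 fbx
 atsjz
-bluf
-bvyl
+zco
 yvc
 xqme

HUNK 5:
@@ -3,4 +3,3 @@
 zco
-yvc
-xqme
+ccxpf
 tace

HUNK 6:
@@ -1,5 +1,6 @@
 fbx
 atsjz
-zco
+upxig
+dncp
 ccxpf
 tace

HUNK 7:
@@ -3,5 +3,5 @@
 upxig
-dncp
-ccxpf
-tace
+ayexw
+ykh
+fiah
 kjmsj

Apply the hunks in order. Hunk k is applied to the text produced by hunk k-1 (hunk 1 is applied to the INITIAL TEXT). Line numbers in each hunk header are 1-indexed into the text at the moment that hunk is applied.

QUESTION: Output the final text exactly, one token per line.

Answer: fbx
atsjz
upxig
ayexw
ykh
fiah
kjmsj

Derivation:
Hunk 1: at line 7 remove [bye,cbo] add [xqme,tace] -> 10 lines: fbx atsjz yfxwg taluo hny ahaf yvc xqme tace kjmsj
Hunk 2: at line 1 remove [yfxwg,taluo,hny] add [oqu] -> 8 lines: fbx atsjz oqu ahaf yvc xqme tace kjmsj
Hunk 3: at line 2 remove [oqu,ahaf] add [bluf,bvyl] -> 8 lines: fbx atsjz bluf bvyl yvc xqme tace kjmsj
Hunk 4: at line 1 remove [bluf,bvyl] add [zco] -> 7 lines: fbx atsjz zco yvc xqme tace kjmsj
Hunk 5: at line 3 remove [yvc,xqme] add [ccxpf] -> 6 lines: fbx atsjz zco ccxpf tace kjmsj
Hunk 6: at line 1 remove [zco] add [upxig,dncp] -> 7 lines: fbx atsjz upxig dncp ccxpf tace kjmsj
Hunk 7: at line 3 remove [dncp,ccxpf,tace] add [ayexw,ykh,fiah] -> 7 lines: fbx atsjz upxig ayexw ykh fiah kjmsj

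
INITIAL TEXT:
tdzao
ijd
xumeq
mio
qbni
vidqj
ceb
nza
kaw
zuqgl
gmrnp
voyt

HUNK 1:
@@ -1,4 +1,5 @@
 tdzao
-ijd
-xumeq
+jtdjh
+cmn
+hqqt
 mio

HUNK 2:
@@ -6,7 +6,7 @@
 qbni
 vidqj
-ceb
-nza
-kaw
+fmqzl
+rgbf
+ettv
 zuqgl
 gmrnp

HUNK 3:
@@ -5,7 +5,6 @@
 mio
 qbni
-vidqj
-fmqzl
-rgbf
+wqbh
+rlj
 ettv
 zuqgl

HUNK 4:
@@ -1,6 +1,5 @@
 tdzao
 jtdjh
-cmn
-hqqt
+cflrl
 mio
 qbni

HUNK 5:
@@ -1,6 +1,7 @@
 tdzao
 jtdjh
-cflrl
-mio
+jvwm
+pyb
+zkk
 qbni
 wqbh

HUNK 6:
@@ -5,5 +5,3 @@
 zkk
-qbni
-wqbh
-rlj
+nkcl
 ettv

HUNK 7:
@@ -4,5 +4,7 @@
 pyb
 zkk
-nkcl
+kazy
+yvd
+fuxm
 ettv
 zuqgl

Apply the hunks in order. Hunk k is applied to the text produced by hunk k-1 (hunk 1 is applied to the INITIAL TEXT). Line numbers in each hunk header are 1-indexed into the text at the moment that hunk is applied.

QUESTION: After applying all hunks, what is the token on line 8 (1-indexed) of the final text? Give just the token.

Hunk 1: at line 1 remove [ijd,xumeq] add [jtdjh,cmn,hqqt] -> 13 lines: tdzao jtdjh cmn hqqt mio qbni vidqj ceb nza kaw zuqgl gmrnp voyt
Hunk 2: at line 6 remove [ceb,nza,kaw] add [fmqzl,rgbf,ettv] -> 13 lines: tdzao jtdjh cmn hqqt mio qbni vidqj fmqzl rgbf ettv zuqgl gmrnp voyt
Hunk 3: at line 5 remove [vidqj,fmqzl,rgbf] add [wqbh,rlj] -> 12 lines: tdzao jtdjh cmn hqqt mio qbni wqbh rlj ettv zuqgl gmrnp voyt
Hunk 4: at line 1 remove [cmn,hqqt] add [cflrl] -> 11 lines: tdzao jtdjh cflrl mio qbni wqbh rlj ettv zuqgl gmrnp voyt
Hunk 5: at line 1 remove [cflrl,mio] add [jvwm,pyb,zkk] -> 12 lines: tdzao jtdjh jvwm pyb zkk qbni wqbh rlj ettv zuqgl gmrnp voyt
Hunk 6: at line 5 remove [qbni,wqbh,rlj] add [nkcl] -> 10 lines: tdzao jtdjh jvwm pyb zkk nkcl ettv zuqgl gmrnp voyt
Hunk 7: at line 4 remove [nkcl] add [kazy,yvd,fuxm] -> 12 lines: tdzao jtdjh jvwm pyb zkk kazy yvd fuxm ettv zuqgl gmrnp voyt
Final line 8: fuxm

Answer: fuxm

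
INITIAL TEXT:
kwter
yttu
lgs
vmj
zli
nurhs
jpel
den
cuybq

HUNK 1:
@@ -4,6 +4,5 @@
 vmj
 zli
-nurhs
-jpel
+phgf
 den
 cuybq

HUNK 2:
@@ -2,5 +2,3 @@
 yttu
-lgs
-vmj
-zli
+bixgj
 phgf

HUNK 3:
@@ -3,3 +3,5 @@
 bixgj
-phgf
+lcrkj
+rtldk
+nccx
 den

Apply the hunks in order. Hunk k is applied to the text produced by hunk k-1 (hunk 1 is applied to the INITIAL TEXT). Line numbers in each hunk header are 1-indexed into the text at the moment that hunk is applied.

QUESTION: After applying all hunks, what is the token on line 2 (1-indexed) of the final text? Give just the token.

Hunk 1: at line 4 remove [nurhs,jpel] add [phgf] -> 8 lines: kwter yttu lgs vmj zli phgf den cuybq
Hunk 2: at line 2 remove [lgs,vmj,zli] add [bixgj] -> 6 lines: kwter yttu bixgj phgf den cuybq
Hunk 3: at line 3 remove [phgf] add [lcrkj,rtldk,nccx] -> 8 lines: kwter yttu bixgj lcrkj rtldk nccx den cuybq
Final line 2: yttu

Answer: yttu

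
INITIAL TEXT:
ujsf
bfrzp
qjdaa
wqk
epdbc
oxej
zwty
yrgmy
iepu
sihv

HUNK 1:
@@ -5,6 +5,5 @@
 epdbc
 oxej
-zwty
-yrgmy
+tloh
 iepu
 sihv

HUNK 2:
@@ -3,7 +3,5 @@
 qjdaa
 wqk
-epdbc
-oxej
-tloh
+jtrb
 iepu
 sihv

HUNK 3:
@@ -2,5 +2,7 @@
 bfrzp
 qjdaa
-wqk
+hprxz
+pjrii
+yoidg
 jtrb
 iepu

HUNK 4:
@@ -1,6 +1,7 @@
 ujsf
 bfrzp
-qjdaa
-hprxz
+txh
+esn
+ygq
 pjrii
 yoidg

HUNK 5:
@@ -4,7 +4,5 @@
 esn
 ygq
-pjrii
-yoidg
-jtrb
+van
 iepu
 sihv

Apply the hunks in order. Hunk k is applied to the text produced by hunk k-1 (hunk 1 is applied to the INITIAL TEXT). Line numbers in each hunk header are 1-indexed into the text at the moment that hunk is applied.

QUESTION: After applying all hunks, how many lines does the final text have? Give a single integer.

Hunk 1: at line 5 remove [zwty,yrgmy] add [tloh] -> 9 lines: ujsf bfrzp qjdaa wqk epdbc oxej tloh iepu sihv
Hunk 2: at line 3 remove [epdbc,oxej,tloh] add [jtrb] -> 7 lines: ujsf bfrzp qjdaa wqk jtrb iepu sihv
Hunk 3: at line 2 remove [wqk] add [hprxz,pjrii,yoidg] -> 9 lines: ujsf bfrzp qjdaa hprxz pjrii yoidg jtrb iepu sihv
Hunk 4: at line 1 remove [qjdaa,hprxz] add [txh,esn,ygq] -> 10 lines: ujsf bfrzp txh esn ygq pjrii yoidg jtrb iepu sihv
Hunk 5: at line 4 remove [pjrii,yoidg,jtrb] add [van] -> 8 lines: ujsf bfrzp txh esn ygq van iepu sihv
Final line count: 8

Answer: 8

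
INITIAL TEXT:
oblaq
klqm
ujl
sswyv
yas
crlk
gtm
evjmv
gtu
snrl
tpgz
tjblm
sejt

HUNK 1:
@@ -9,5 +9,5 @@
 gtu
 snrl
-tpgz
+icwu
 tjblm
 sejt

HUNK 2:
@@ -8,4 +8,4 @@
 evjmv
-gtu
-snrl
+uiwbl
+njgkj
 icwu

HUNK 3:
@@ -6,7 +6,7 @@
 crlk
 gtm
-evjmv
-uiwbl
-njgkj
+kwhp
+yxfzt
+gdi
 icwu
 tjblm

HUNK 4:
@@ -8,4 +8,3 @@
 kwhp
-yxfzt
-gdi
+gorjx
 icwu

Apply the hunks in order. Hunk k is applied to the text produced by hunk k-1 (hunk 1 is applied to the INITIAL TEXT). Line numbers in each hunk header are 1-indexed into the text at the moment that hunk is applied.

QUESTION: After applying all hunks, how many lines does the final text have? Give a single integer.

Answer: 12

Derivation:
Hunk 1: at line 9 remove [tpgz] add [icwu] -> 13 lines: oblaq klqm ujl sswyv yas crlk gtm evjmv gtu snrl icwu tjblm sejt
Hunk 2: at line 8 remove [gtu,snrl] add [uiwbl,njgkj] -> 13 lines: oblaq klqm ujl sswyv yas crlk gtm evjmv uiwbl njgkj icwu tjblm sejt
Hunk 3: at line 6 remove [evjmv,uiwbl,njgkj] add [kwhp,yxfzt,gdi] -> 13 lines: oblaq klqm ujl sswyv yas crlk gtm kwhp yxfzt gdi icwu tjblm sejt
Hunk 4: at line 8 remove [yxfzt,gdi] add [gorjx] -> 12 lines: oblaq klqm ujl sswyv yas crlk gtm kwhp gorjx icwu tjblm sejt
Final line count: 12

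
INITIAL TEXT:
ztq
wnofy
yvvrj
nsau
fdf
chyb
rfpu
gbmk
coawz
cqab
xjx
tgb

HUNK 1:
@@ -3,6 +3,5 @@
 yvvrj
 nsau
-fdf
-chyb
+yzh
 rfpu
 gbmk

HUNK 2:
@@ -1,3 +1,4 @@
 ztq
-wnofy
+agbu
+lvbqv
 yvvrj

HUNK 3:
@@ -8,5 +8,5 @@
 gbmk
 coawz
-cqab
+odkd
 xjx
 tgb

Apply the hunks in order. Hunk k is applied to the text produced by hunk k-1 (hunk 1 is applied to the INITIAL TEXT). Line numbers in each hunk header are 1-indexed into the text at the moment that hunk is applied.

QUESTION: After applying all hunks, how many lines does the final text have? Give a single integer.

Answer: 12

Derivation:
Hunk 1: at line 3 remove [fdf,chyb] add [yzh] -> 11 lines: ztq wnofy yvvrj nsau yzh rfpu gbmk coawz cqab xjx tgb
Hunk 2: at line 1 remove [wnofy] add [agbu,lvbqv] -> 12 lines: ztq agbu lvbqv yvvrj nsau yzh rfpu gbmk coawz cqab xjx tgb
Hunk 3: at line 8 remove [cqab] add [odkd] -> 12 lines: ztq agbu lvbqv yvvrj nsau yzh rfpu gbmk coawz odkd xjx tgb
Final line count: 12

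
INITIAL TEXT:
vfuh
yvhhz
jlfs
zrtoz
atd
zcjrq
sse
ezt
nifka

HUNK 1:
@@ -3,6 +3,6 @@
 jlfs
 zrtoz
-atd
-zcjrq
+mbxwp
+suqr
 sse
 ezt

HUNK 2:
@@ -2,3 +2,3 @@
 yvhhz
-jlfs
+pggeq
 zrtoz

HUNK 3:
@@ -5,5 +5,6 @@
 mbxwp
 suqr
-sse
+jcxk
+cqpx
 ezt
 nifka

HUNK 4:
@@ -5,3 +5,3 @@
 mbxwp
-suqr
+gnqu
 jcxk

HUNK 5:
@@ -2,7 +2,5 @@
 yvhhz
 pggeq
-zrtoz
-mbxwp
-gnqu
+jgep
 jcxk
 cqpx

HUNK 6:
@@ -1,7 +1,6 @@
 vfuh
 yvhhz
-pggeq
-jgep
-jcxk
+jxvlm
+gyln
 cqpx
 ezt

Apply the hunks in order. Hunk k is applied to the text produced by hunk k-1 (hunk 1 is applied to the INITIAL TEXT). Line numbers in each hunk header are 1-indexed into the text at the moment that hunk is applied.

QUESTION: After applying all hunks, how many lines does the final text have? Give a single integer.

Hunk 1: at line 3 remove [atd,zcjrq] add [mbxwp,suqr] -> 9 lines: vfuh yvhhz jlfs zrtoz mbxwp suqr sse ezt nifka
Hunk 2: at line 2 remove [jlfs] add [pggeq] -> 9 lines: vfuh yvhhz pggeq zrtoz mbxwp suqr sse ezt nifka
Hunk 3: at line 5 remove [sse] add [jcxk,cqpx] -> 10 lines: vfuh yvhhz pggeq zrtoz mbxwp suqr jcxk cqpx ezt nifka
Hunk 4: at line 5 remove [suqr] add [gnqu] -> 10 lines: vfuh yvhhz pggeq zrtoz mbxwp gnqu jcxk cqpx ezt nifka
Hunk 5: at line 2 remove [zrtoz,mbxwp,gnqu] add [jgep] -> 8 lines: vfuh yvhhz pggeq jgep jcxk cqpx ezt nifka
Hunk 6: at line 1 remove [pggeq,jgep,jcxk] add [jxvlm,gyln] -> 7 lines: vfuh yvhhz jxvlm gyln cqpx ezt nifka
Final line count: 7

Answer: 7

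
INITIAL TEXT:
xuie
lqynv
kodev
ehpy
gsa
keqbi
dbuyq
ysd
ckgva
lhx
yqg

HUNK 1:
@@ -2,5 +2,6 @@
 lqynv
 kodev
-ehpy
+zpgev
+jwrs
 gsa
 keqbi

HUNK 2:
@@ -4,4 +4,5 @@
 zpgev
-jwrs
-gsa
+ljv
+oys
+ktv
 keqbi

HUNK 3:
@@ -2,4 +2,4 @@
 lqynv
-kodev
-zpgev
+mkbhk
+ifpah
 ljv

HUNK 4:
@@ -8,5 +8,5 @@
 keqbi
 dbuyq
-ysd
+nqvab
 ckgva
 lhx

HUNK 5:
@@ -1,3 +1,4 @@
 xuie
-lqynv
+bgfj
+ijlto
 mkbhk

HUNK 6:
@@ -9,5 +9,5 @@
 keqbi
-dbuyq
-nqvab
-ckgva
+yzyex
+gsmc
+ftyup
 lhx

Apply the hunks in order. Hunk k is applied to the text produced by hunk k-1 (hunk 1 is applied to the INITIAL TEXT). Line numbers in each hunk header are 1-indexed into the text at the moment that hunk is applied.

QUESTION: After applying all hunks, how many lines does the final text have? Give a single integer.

Answer: 14

Derivation:
Hunk 1: at line 2 remove [ehpy] add [zpgev,jwrs] -> 12 lines: xuie lqynv kodev zpgev jwrs gsa keqbi dbuyq ysd ckgva lhx yqg
Hunk 2: at line 4 remove [jwrs,gsa] add [ljv,oys,ktv] -> 13 lines: xuie lqynv kodev zpgev ljv oys ktv keqbi dbuyq ysd ckgva lhx yqg
Hunk 3: at line 2 remove [kodev,zpgev] add [mkbhk,ifpah] -> 13 lines: xuie lqynv mkbhk ifpah ljv oys ktv keqbi dbuyq ysd ckgva lhx yqg
Hunk 4: at line 8 remove [ysd] add [nqvab] -> 13 lines: xuie lqynv mkbhk ifpah ljv oys ktv keqbi dbuyq nqvab ckgva lhx yqg
Hunk 5: at line 1 remove [lqynv] add [bgfj,ijlto] -> 14 lines: xuie bgfj ijlto mkbhk ifpah ljv oys ktv keqbi dbuyq nqvab ckgva lhx yqg
Hunk 6: at line 9 remove [dbuyq,nqvab,ckgva] add [yzyex,gsmc,ftyup] -> 14 lines: xuie bgfj ijlto mkbhk ifpah ljv oys ktv keqbi yzyex gsmc ftyup lhx yqg
Final line count: 14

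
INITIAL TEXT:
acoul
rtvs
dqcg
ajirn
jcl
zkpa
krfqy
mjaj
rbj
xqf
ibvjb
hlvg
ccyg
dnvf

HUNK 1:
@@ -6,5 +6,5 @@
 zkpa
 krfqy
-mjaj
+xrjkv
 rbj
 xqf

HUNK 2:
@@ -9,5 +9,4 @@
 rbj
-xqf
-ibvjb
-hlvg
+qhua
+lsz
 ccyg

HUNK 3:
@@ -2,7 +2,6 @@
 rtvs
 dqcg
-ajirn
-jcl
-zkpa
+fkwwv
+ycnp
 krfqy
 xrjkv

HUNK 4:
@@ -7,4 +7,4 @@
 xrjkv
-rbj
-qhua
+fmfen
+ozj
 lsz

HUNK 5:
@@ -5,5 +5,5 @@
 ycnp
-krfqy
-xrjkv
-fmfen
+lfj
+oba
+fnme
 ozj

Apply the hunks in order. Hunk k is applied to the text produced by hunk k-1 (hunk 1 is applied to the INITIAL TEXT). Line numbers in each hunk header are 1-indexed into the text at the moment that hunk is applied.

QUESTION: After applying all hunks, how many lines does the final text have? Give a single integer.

Answer: 12

Derivation:
Hunk 1: at line 6 remove [mjaj] add [xrjkv] -> 14 lines: acoul rtvs dqcg ajirn jcl zkpa krfqy xrjkv rbj xqf ibvjb hlvg ccyg dnvf
Hunk 2: at line 9 remove [xqf,ibvjb,hlvg] add [qhua,lsz] -> 13 lines: acoul rtvs dqcg ajirn jcl zkpa krfqy xrjkv rbj qhua lsz ccyg dnvf
Hunk 3: at line 2 remove [ajirn,jcl,zkpa] add [fkwwv,ycnp] -> 12 lines: acoul rtvs dqcg fkwwv ycnp krfqy xrjkv rbj qhua lsz ccyg dnvf
Hunk 4: at line 7 remove [rbj,qhua] add [fmfen,ozj] -> 12 lines: acoul rtvs dqcg fkwwv ycnp krfqy xrjkv fmfen ozj lsz ccyg dnvf
Hunk 5: at line 5 remove [krfqy,xrjkv,fmfen] add [lfj,oba,fnme] -> 12 lines: acoul rtvs dqcg fkwwv ycnp lfj oba fnme ozj lsz ccyg dnvf
Final line count: 12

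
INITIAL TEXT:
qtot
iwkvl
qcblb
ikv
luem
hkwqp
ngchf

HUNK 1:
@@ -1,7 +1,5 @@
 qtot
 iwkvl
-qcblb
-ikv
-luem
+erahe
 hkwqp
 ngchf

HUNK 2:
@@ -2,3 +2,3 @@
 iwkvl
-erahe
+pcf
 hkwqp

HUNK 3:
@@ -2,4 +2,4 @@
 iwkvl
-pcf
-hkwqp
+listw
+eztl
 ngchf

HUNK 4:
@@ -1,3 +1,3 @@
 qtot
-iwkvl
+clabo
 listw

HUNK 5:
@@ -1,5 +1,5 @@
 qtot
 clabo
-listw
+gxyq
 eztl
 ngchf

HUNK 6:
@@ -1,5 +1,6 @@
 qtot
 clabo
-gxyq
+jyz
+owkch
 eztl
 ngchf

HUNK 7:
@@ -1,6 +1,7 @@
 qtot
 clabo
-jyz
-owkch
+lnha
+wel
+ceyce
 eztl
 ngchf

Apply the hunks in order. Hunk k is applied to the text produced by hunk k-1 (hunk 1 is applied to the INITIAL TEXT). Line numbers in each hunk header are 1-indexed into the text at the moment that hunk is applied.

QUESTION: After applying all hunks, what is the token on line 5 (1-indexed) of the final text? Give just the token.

Hunk 1: at line 1 remove [qcblb,ikv,luem] add [erahe] -> 5 lines: qtot iwkvl erahe hkwqp ngchf
Hunk 2: at line 2 remove [erahe] add [pcf] -> 5 lines: qtot iwkvl pcf hkwqp ngchf
Hunk 3: at line 2 remove [pcf,hkwqp] add [listw,eztl] -> 5 lines: qtot iwkvl listw eztl ngchf
Hunk 4: at line 1 remove [iwkvl] add [clabo] -> 5 lines: qtot clabo listw eztl ngchf
Hunk 5: at line 1 remove [listw] add [gxyq] -> 5 lines: qtot clabo gxyq eztl ngchf
Hunk 6: at line 1 remove [gxyq] add [jyz,owkch] -> 6 lines: qtot clabo jyz owkch eztl ngchf
Hunk 7: at line 1 remove [jyz,owkch] add [lnha,wel,ceyce] -> 7 lines: qtot clabo lnha wel ceyce eztl ngchf
Final line 5: ceyce

Answer: ceyce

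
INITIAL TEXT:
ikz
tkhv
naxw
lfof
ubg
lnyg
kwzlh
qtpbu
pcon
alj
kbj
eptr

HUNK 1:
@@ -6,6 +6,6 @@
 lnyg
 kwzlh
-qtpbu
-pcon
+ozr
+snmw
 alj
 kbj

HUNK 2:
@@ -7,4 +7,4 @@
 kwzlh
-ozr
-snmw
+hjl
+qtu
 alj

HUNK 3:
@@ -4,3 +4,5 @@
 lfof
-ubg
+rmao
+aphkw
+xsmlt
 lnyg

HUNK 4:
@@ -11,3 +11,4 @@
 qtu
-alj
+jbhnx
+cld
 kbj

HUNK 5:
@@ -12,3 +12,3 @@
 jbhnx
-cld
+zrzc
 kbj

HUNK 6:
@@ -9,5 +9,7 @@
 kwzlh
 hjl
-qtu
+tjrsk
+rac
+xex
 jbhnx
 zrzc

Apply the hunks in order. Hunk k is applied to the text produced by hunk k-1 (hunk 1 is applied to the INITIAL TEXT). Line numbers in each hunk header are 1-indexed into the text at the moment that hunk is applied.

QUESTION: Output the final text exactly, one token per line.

Hunk 1: at line 6 remove [qtpbu,pcon] add [ozr,snmw] -> 12 lines: ikz tkhv naxw lfof ubg lnyg kwzlh ozr snmw alj kbj eptr
Hunk 2: at line 7 remove [ozr,snmw] add [hjl,qtu] -> 12 lines: ikz tkhv naxw lfof ubg lnyg kwzlh hjl qtu alj kbj eptr
Hunk 3: at line 4 remove [ubg] add [rmao,aphkw,xsmlt] -> 14 lines: ikz tkhv naxw lfof rmao aphkw xsmlt lnyg kwzlh hjl qtu alj kbj eptr
Hunk 4: at line 11 remove [alj] add [jbhnx,cld] -> 15 lines: ikz tkhv naxw lfof rmao aphkw xsmlt lnyg kwzlh hjl qtu jbhnx cld kbj eptr
Hunk 5: at line 12 remove [cld] add [zrzc] -> 15 lines: ikz tkhv naxw lfof rmao aphkw xsmlt lnyg kwzlh hjl qtu jbhnx zrzc kbj eptr
Hunk 6: at line 9 remove [qtu] add [tjrsk,rac,xex] -> 17 lines: ikz tkhv naxw lfof rmao aphkw xsmlt lnyg kwzlh hjl tjrsk rac xex jbhnx zrzc kbj eptr

Answer: ikz
tkhv
naxw
lfof
rmao
aphkw
xsmlt
lnyg
kwzlh
hjl
tjrsk
rac
xex
jbhnx
zrzc
kbj
eptr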